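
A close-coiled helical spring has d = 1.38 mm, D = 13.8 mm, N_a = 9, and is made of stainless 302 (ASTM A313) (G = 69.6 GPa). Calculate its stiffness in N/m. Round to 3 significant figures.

k = Gd⁴/(8D³N_a) = (69.6×10³ × 1.38⁴) / (8 × 13.8³ × 9)
  = 252421 / 189221 = 1.334 N/mm = 1334 N/m

1330 N/m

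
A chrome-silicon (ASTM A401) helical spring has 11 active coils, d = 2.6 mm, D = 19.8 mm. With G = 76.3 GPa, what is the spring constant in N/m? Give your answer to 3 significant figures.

5100 N/m

k = Gd⁴/(8D³N_a) = (76.3×10³ × 2.6⁴) / (8 × 19.8³ × 11)
  = 3.48673e+06 / 683090 = 5.1043 N/mm = 5104.3 N/m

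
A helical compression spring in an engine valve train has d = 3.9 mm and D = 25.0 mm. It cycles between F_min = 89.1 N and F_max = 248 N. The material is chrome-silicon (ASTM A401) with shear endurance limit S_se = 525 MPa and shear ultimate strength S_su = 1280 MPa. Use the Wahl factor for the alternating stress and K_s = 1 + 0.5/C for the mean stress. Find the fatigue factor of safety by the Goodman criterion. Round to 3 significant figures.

2.83

C = D/d = 25.0/3.9 = 6.4103; K_W = (4C−1)/(4C−4)+0.615/C = 1.2346; K_s = 1+0.5/C = 1.0780
F_a = (F_max−F_min)/2 = 79.45 N; F_m = (F_max+F_min)/2 = 168.55 N
τ_a = K_W·8F_aD/(πd³) = 1.2346 × 85.267 = 105.27 MPa
τ_m = K_s·8F_mD/(πd³) = 1.0780 × 180.89 = 195 MPa
Goodman: 1/n_f = τ_a/S_se + τ_m/S_su = 105.27/525 + 195/1280 = 0.20051 + 0.15234 = 0.35285
n_f = 1/0.35285 = 2.834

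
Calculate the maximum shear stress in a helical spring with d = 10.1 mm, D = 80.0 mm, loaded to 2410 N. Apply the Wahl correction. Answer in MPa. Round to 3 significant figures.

Spring index C = D/d = 80.0/10.1 = 7.9208
K_W = (4C−1)/(4C−4) + 0.615/C = 30.683/27.683 + 0.0776 = 1.1860
τ₀ = 8FD/(πd³) = 8·2410·80.0/(π·10.1³) = 1.5424e+06/3236.8 = 476.52 MPa
τ_max = K·τ₀ = 1.1860 × 476.52 = 565.16 MPa

565 MPa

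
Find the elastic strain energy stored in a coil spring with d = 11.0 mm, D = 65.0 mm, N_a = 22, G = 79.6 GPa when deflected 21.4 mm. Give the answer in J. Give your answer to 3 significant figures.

5.52 J

k = Gd⁴/(8D³N_a) = (79.6×10³)(11.0⁴)/(8·65.0³·22) = 24.112 N/mm
U = ½kδ² = 0.5 × 24.112 × 21.4² = 5521.1 N·mm = 5.5211 J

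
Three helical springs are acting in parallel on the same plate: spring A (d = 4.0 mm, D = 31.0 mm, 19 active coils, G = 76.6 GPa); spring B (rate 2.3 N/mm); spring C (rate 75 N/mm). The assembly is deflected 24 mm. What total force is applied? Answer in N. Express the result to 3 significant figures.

1960 N

k_A = Gd⁴/(8D³N_a) = (76.6×10³)(4.0⁴)/(8·31.0³·19) = 4.3305 N/mm
Parallel: k_eq = 4.3305 + 2.3 + 75 = 81.631 N/mm
F = k_eq·δ = 81.631·24 = 1959.1 N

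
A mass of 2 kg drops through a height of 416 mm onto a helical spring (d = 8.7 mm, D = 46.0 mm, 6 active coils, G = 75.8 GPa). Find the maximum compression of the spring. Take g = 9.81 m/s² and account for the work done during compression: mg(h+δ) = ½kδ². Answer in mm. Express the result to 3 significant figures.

k = Gd⁴/(8D³N_a) = (75.8×10³)(8.7⁴)/(8·46.0³·6) = 92.946 N/mm
W = mg = 2 × 9.81 = 19.62 N
½kδ² − Wδ − Wh = 0 → δ = (W + √(W² + 2kWh))/k
δ = (19.62 + √(384.94 + 1.51724e+06))/92.946 = (19.62 + 1231.9)/92.946 = 13.465 mm

13.5 mm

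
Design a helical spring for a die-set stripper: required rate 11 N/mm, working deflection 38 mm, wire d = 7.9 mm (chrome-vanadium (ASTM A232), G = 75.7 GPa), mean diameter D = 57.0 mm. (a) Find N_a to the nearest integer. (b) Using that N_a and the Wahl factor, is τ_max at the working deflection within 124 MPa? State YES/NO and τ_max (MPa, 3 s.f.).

N_a = Gd⁴/(8D³k) = (75.7×10³)(7.9⁴)/(8·57.0³·11) = 18.09 → N_a = 18
Actual rate k = Gd⁴/(8D³·18) = 11.056 N/mm
Working load F = kδ = 11.056·38 = 420.15 N
C = 57.0/7.9 = 7.2152; K_W = (4C−1)/(4C−4)+0.615/C = 1.2059
τ_max = K_W·8FD/(πd³) = 1.2059·123.69 = 149.16 MPa
τ_max > 124 MPa → exceeds allowable

(a) 18 coils; (b) NO, τ_max = 149 MPa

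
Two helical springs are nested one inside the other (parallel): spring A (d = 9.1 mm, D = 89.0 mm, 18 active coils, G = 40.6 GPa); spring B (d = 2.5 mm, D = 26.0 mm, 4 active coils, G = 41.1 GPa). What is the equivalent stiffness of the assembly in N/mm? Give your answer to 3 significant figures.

5.60 N/mm

k_A = Gd⁴/(8D³N_a) = (40.6×10³)(9.1⁴)/(8·89.0³·18) = 2.7426 N/mm
k_B = Gd⁴/(8D³N_a) = (41.1×10³)(2.5⁴)/(8·26.0³·4) = 2.8545 N/mm
Parallel: k_eq = 2.7426 + 2.8545 = 5.5971 N/mm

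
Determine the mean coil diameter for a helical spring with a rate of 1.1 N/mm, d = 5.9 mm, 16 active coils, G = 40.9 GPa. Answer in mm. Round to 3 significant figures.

70.6 mm

D = (Gd⁴/(8N_a·k))^(1/3) = (40.9×10³·5.9⁴/(8·16·1.1))^(1/3)
  = (351989)^(1/3) = 70.6062 mm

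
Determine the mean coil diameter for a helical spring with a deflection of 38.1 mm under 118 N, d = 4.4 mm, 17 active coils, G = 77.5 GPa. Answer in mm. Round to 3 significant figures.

41.0 mm

Required rate k = F/δ = 118/38.1 = 3.0971 N/mm
D = (Gd⁴/(8N_a·k))^(1/3) = (77.5×10³·4.4⁴/(8·17·3.0971))^(1/3)
  = (68963.1)^(1/3) = 41.0083 mm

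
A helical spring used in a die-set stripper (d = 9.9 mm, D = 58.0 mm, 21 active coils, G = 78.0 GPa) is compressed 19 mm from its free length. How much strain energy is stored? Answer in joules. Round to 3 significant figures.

4.13 J

k = Gd⁴/(8D³N_a) = (78.0×10³)(9.9⁴)/(8·58.0³·21) = 22.858 N/mm
U = ½kδ² = 0.5 × 22.858 × 19² = 4125.9 N·mm = 4.1259 J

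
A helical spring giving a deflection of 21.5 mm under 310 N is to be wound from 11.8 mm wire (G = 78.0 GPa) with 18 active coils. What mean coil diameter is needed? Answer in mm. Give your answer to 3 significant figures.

Required rate k = F/δ = 310/21.5 = 14.419 N/mm
D = (Gd⁴/(8N_a·k))^(1/3) = (78.0×10³·11.8⁴/(8·18·14.419))^(1/3)
  = (728345)^(1/3) = 89.9730 mm

90.0 mm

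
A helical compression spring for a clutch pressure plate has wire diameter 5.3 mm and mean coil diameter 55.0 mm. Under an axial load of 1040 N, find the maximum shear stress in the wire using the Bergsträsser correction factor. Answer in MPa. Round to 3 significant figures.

Spring index C = D/d = 55.0/5.3 = 10.3774
K_B = (4C+2)/(4C−3) = 43.509/38.509 = 1.1298
τ₀ = 8FD/(πd³) = 8·1040·55.0/(π·5.3³) = 457600/467.71 = 978.38 MPa
τ_max = K·τ₀ = 1.1298 × 978.38 = 1105.4 MPa

1110 MPa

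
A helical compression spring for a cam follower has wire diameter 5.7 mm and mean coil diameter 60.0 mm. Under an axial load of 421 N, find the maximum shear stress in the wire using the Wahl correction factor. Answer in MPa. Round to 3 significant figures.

Spring index C = D/d = 60.0/5.7 = 10.5263
K_W = (4C−1)/(4C−4) + 0.615/C = 41.105/38.105 + 0.0584 = 1.1372
τ₀ = 8FD/(πd³) = 8·421·60.0/(π·5.7³) = 202080/581.8 = 347.34 MPa
τ_max = K·τ₀ = 1.1372 × 347.34 = 394.97 MPa

395 MPa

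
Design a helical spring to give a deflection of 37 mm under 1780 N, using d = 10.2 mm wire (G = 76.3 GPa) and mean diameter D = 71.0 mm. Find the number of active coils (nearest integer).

6

Required rate k = F/δ = 1780/37 = 48.108 N/mm
N_a = Gd⁴/(8D³k) = (76.3×10³ × 10.2⁴)/(8 × 71.0³ × 48.108)
    = 8.25896e+08 / 1.37747e+08 = 5.996 → 6 coils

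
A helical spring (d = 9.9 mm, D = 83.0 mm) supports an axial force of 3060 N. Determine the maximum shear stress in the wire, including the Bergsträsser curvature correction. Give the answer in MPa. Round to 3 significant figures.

Spring index C = D/d = 83.0/9.9 = 8.3838
K_B = (4C+2)/(4C−3) = 35.535/30.535 = 1.1637
τ₀ = 8FD/(πd³) = 8·3060·83.0/(π·9.9³) = 2.03184e+06/3048.3 = 666.55 MPa
τ_max = K·τ₀ = 1.1637 × 666.55 = 775.7 MPa

776 MPa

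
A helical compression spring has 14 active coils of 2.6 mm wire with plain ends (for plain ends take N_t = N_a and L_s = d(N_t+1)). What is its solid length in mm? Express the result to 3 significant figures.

39.0 mm

plain ends: N_t = N_a = 14
L_s = d·(N_t+1) = 2.6 × 15 = 39 mm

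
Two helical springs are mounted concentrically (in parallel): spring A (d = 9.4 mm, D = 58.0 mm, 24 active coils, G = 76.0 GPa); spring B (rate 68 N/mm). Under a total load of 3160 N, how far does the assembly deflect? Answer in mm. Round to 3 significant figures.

k_A = Gd⁴/(8D³N_a) = (76.0×10³)(9.4⁴)/(8·58.0³·24) = 15.839 N/mm
Parallel: k_eq = 15.839 + 68 = 83.839 N/mm
δ = F/k_eq = 3160/83.839 = 37.691 mm

37.7 mm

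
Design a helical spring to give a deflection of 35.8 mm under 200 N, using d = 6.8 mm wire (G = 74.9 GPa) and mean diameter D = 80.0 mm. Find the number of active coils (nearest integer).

Required rate k = F/δ = 200/35.8 = 5.5866 N/mm
N_a = Gd⁴/(8D³k) = (74.9×10³ × 6.8⁴)/(8 × 80.0³ × 5.5866)
    = 1.60147e+08 / 2.28827e+07 = 6.999 → 7 coils

7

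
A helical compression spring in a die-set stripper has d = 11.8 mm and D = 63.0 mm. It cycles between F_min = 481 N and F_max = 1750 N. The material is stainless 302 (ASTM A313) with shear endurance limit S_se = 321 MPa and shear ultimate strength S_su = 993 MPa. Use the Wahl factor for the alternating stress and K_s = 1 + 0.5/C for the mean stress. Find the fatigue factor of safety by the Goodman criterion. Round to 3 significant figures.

2.71

C = D/d = 63.0/11.8 = 5.3390; K_W = (4C−1)/(4C−4)+0.615/C = 1.2880; K_s = 1+0.5/C = 1.0937
F_a = (F_max−F_min)/2 = 634.5 N; F_m = (F_max+F_min)/2 = 1115.5 N
τ_a = K_W·8F_aD/(πd³) = 1.2880 × 61.954 = 79.799 MPa
τ_m = K_s·8F_mD/(πd³) = 1.0937 × 108.92 = 119.12 MPa
Goodman: 1/n_f = τ_a/S_se + τ_m/S_su = 79.799/321 + 119.12/993 = 0.24859 + 0.11996 = 0.36855
n_f = 1/0.36855 = 2.713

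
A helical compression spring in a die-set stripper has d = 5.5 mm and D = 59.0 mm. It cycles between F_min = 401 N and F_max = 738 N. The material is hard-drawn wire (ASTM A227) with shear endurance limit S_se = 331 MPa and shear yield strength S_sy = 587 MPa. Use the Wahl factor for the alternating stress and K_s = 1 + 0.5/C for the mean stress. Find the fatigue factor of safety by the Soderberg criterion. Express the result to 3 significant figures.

0.695

C = D/d = 59.0/5.5 = 10.7273; K_W = (4C−1)/(4C−4)+0.615/C = 1.1344; K_s = 1+0.5/C = 1.0466
F_a = (F_max−F_min)/2 = 168.5 N; F_m = (F_max+F_min)/2 = 569.5 N
τ_a = K_W·8F_aD/(πd³) = 1.1344 × 152.16 = 172.62 MPa
τ_m = K_s·8F_mD/(πd³) = 1.0466 × 514.28 = 538.25 MPa
Soderberg: 1/n_f = τ_a/S_se + τ_m/S_sy = 172.62/331 + 538.25/587 = 0.52150 + 0.91695 = 1.4384
n_f = 1/1.4384 = 0.6952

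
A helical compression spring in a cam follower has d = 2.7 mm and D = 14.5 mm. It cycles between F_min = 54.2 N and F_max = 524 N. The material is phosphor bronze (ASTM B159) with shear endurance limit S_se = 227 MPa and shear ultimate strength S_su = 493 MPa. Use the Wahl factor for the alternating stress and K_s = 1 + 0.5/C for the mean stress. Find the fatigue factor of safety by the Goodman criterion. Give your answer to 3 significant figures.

0.270

C = D/d = 14.5/2.7 = 5.3704; K_W = (4C−1)/(4C−4)+0.615/C = 1.2861; K_s = 1+0.5/C = 1.0931
F_a = (F_max−F_min)/2 = 234.9 N; F_m = (F_max+F_min)/2 = 289.1 N
τ_a = K_W·8F_aD/(πd³) = 1.2861 × 440.66 = 566.74 MPa
τ_m = K_s·8F_mD/(πd³) = 1.0931 × 542.33 = 592.82 MPa
Goodman: 1/n_f = τ_a/S_se + τ_m/S_su = 566.74/227 + 592.82/493 = 2.49665 + 1.20248 = 3.6991
n_f = 1/3.6991 = 0.2703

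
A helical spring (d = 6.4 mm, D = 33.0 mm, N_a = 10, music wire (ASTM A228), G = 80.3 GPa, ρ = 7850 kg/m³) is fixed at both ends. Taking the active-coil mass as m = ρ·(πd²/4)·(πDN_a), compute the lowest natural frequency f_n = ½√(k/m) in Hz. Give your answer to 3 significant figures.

212 Hz

k = Gd⁴/(8D³N_a) = (80.3×10³)(6.4⁴)/(8·33.0³·10) = 46.86 N/mm = 46860 N/m
Wire length L = πDN_a = π·33.0·10 = 1036.7 mm
m = ρ·(πd²/4)·L = 7850 × 32.17×10⁻⁶ m² × 1.0367 m = 0.26181 kg
f_n = ½√(k/m) = 0.5·√(46860/0.26181) = 0.5·√(1.7899e+05) = 211.53 Hz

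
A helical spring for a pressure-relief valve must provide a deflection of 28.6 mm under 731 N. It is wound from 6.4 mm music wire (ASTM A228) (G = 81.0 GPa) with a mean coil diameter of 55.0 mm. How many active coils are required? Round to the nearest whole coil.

Required rate k = F/δ = 731/28.6 = 25.559 N/mm
N_a = Gd⁴/(8D³k) = (81.0×10³ × 6.4⁴)/(8 × 55.0³ × 25.559)
    = 1.35895e+08 / 3.40196e+07 = 3.995 → 4 coils

4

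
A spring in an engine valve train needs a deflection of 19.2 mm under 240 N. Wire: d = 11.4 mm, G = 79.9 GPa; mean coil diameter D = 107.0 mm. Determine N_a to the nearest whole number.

Required rate k = F/δ = 240/19.2 = 12.5 N/mm
N_a = Gd⁴/(8D³k) = (79.9×10³ × 11.4⁴)/(8 × 107.0³ × 12.5)
    = 1.34948e+09 / 1.22504e+08 = 11.02 → 11 coils

11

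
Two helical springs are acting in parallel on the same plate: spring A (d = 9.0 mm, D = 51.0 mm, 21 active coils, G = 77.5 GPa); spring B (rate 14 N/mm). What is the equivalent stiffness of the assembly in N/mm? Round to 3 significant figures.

36.8 N/mm

k_A = Gd⁴/(8D³N_a) = (77.5×10³)(9.0⁴)/(8·51.0³·21) = 22.817 N/mm
Parallel: k_eq = 22.817 + 14 = 36.817 N/mm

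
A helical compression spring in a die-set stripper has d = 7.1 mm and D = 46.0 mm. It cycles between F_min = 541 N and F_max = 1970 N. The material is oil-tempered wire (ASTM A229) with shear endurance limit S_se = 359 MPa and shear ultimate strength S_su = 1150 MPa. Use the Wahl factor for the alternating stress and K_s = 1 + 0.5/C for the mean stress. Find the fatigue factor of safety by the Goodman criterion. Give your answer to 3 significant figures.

0.842

C = D/d = 46.0/7.1 = 6.4789; K_W = (4C−1)/(4C−4)+0.615/C = 1.2318; K_s = 1+0.5/C = 1.0772
F_a = (F_max−F_min)/2 = 714.5 N; F_m = (F_max+F_min)/2 = 1255.5 N
τ_a = K_W·8F_aD/(πd³) = 1.2318 × 233.84 = 288.05 MPa
τ_m = K_s·8F_mD/(πd³) = 1.0772 × 410.9 = 442.61 MPa
Goodman: 1/n_f = τ_a/S_se + τ_m/S_su = 288.05/359 + 442.61/1150 = 0.80237 + 0.38488 = 1.1873
n_f = 1/1.1873 = 0.8423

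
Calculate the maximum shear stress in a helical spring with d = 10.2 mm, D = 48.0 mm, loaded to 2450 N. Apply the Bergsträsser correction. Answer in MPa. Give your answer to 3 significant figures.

Spring index C = D/d = 48.0/10.2 = 4.7059
K_B = (4C+2)/(4C−3) = 20.824/15.824 = 1.3160
τ₀ = 8FD/(πd³) = 8·2450·48.0/(π·10.2³) = 940800/3333.9 = 282.19 MPa
τ_max = K·τ₀ = 1.3160 × 282.19 = 371.36 MPa

371 MPa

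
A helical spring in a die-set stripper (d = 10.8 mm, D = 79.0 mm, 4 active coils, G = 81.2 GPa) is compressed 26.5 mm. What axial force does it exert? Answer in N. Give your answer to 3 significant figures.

1860 N

k = Gd⁴/(8D³N_a) = (81.2×10³)(10.8⁴)/(8·79.0³·4) = 70.02 N/mm
F = k·δ = 70.02 × 26.5 = 1855.5 N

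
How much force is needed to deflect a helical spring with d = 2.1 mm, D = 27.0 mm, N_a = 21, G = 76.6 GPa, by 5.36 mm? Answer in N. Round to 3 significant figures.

k = Gd⁴/(8D³N_a) = (76.6×10³)(2.1⁴)/(8·27.0³·21) = 0.45051 N/mm
F = k·δ = 0.45051 × 5.36 = 2.4147 N

2.41 N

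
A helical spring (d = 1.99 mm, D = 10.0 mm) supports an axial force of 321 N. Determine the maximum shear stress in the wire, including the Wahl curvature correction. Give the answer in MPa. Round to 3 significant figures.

Spring index C = D/d = 10.0/1.99 = 5.0251
K_W = (4C−1)/(4C−4) + 0.615/C = 19.101/16.101 + 0.1224 = 1.3087
τ₀ = 8FD/(πd³) = 8·321·10.0/(π·1.99³) = 25680/24.758 = 1037.3 MPa
τ_max = K·τ₀ = 1.3087 × 1037.3 = 1357.5 MPa

1360 MPa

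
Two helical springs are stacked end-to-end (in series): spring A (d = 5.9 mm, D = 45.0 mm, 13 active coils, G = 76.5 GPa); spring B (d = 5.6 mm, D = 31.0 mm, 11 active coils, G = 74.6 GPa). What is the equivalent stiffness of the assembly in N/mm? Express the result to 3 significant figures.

k_A = Gd⁴/(8D³N_a) = (76.5×10³)(5.9⁴)/(8·45.0³·13) = 9.7813 N/mm
k_B = Gd⁴/(8D³N_a) = (74.6×10³)(5.6⁴)/(8·31.0³·11) = 27.985 N/mm
Series: 1/k_eq = 1/9.7813 + 1/27.985 = 0.13797; k_eq = 7.248 N/mm

7.25 N/mm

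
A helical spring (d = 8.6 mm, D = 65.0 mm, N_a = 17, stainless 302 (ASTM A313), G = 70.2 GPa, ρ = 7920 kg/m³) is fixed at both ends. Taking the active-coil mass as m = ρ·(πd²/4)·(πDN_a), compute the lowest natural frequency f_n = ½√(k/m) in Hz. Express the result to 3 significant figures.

40.1 Hz

k = Gd⁴/(8D³N_a) = (70.2×10³)(8.6⁴)/(8·65.0³·17) = 10.281 N/mm = 10281 N/m
Wire length L = πDN_a = π·65.0·17 = 3471.5 mm
m = ρ·(πd²/4)·L = 7920 × 58.088×10⁻⁶ m² × 3.4715 m = 1.5971 kg
f_n = ½√(k/m) = 0.5·√(10281/1.5971) = 0.5·√(6437.7) = 40.118 Hz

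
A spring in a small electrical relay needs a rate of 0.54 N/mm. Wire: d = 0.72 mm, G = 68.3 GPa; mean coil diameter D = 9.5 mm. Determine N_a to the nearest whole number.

N_a = Gd⁴/(8D³k) = (68.3×10³ × 0.72⁴)/(8 × 9.5³ × 0.54)
    = 18354.8 / 3703.86 = 4.956 → 5 coils

5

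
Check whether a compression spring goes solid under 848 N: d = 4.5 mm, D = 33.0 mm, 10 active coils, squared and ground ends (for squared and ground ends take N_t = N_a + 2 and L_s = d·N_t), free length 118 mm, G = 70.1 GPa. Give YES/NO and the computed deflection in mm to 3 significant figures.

YES, δ = 84.8 mm

k = Gd⁴/(8D³N_a) = (70.1×10³)(4.5⁴)/(8·33.0³·10) = 9.9985 N/mm
N_t = 12; L_s = 4.5·12 = 54 mm; δ_solid = L₀ − L_s = 118 − 54 = 64 mm
δ = F/k = 848/9.9985 = 84.812 mm
δ ≥ δ_solid → spring goes solid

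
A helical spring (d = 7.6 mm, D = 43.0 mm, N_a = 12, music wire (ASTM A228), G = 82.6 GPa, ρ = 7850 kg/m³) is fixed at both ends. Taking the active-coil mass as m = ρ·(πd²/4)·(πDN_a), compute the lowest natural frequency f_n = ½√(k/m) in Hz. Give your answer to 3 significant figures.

125 Hz

k = Gd⁴/(8D³N_a) = (82.6×10³)(7.6⁴)/(8·43.0³·12) = 36.104 N/mm = 36104 N/m
Wire length L = πDN_a = π·43.0·12 = 1621.1 mm
m = ρ·(πd²/4)·L = 7850 × 45.365×10⁻⁶ m² × 1.6211 m = 0.57728 kg
f_n = ½√(k/m) = 0.5·√(36104/0.57728) = 0.5·√(62542) = 125.04 Hz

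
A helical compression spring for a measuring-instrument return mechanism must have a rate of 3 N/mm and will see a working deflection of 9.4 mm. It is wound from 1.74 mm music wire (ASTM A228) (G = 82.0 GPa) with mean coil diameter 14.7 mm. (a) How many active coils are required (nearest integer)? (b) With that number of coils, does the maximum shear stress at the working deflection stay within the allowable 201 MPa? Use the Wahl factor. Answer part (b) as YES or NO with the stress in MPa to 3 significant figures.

N_a = Gd⁴/(8D³k) = (82.0×10³)(1.74⁴)/(8·14.7³·3) = 9.859 → N_a = 10
Actual rate k = Gd⁴/(8D³·10) = 2.9578 N/mm
Working load F = kδ = 2.9578·9.4 = 27.803 N
C = 14.7/1.74 = 8.4483; K_W = (4C−1)/(4C−4)+0.615/C = 1.1735
τ_max = K_W·8FD/(πd³) = 1.1735·197.56 = 231.84 MPa
τ_max > 201 MPa → exceeds allowable

(a) 10 coils; (b) NO, τ_max = 232 MPa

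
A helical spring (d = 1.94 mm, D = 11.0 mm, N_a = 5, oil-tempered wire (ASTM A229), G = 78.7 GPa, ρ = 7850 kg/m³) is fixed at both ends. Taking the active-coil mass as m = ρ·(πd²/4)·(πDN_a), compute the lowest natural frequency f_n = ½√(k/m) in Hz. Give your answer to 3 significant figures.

1140 Hz

k = Gd⁴/(8D³N_a) = (78.7×10³)(1.94⁴)/(8·11.0³·5) = 20.938 N/mm = 20938 N/m
Wire length L = πDN_a = π·11.0·5 = 172.79 mm
m = ρ·(πd²/4)·L = 7850 × 2.9559×10⁻⁶ m² × 0.17279 m = 0.0040094 kg
f_n = ½√(k/m) = 0.5·√(20938/0.0040094) = 0.5·√(5.2224e+06) = 1142.6 Hz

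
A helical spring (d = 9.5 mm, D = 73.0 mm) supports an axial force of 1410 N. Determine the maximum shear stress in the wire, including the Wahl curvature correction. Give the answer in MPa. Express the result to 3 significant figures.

364 MPa

Spring index C = D/d = 73.0/9.5 = 7.6842
K_W = (4C−1)/(4C−4) + 0.615/C = 29.737/26.737 + 0.0800 = 1.1922
τ₀ = 8FD/(πd³) = 8·1410·73.0/(π·9.5³) = 823440/2693.5 = 305.71 MPa
τ_max = K·τ₀ = 1.1922 × 305.71 = 364.48 MPa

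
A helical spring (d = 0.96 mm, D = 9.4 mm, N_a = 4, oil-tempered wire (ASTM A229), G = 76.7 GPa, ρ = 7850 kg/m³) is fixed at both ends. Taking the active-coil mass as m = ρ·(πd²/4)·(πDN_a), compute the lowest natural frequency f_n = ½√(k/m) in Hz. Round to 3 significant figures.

k = Gd⁴/(8D³N_a) = (76.7×10³)(0.96⁴)/(8·9.4³·4) = 2.451 N/mm = 2451 N/m
Wire length L = πDN_a = π·9.4·4 = 118.12 mm
m = ρ·(πd²/4)·L = 7850 × 0.72382×10⁻⁶ m² × 0.11812 m = 0.00067118 kg
f_n = ½√(k/m) = 0.5·√(2451/0.00067118) = 0.5·√(3.6518e+06) = 955.48 Hz

955 Hz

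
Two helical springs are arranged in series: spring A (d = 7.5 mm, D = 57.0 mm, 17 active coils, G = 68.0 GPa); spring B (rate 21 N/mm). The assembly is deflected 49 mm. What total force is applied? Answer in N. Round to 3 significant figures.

k_A = Gd⁴/(8D³N_a) = (68.0×10³)(7.5⁴)/(8·57.0³·17) = 8.5426 N/mm
Series: 1/k_eq = 1/8.5426 + 1/21 = 0.16468; k_eq = 6.0724 N/mm
F = k_eq·δ = 6.0724·49 = 297.55 N

298 N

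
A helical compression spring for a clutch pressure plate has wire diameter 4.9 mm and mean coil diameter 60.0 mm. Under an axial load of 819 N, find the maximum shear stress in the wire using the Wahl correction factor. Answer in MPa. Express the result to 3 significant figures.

1190 MPa

Spring index C = D/d = 60.0/4.9 = 12.2449
K_W = (4C−1)/(4C−4) + 0.615/C = 47.980/44.980 + 0.0502 = 1.1169
τ₀ = 8FD/(πd³) = 8·819·60.0/(π·4.9³) = 393120/369.61 = 1063.6 MPa
τ_max = K·τ₀ = 1.1169 × 1063.6 = 1188 MPa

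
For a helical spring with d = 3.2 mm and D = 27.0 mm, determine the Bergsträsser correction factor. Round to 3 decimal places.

C = D/d = 27.0/3.2 = 8.4375
K_B = (4C+2)/(4C−3) = 35.750/30.750 = 1.1626

1.163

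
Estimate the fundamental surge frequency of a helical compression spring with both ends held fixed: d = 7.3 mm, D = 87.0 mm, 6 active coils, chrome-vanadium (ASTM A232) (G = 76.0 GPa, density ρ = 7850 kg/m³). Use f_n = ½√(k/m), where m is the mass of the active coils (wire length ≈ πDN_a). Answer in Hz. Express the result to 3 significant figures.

56.3 Hz

k = Gd⁴/(8D³N_a) = (76.0×10³)(7.3⁴)/(8·87.0³·6) = 6.8282 N/mm = 6828.2 N/m
Wire length L = πDN_a = π·87.0·6 = 1639.9 mm
m = ρ·(πd²/4)·L = 7850 × 41.854×10⁻⁶ m² × 1.6399 m = 0.5388 kg
f_n = ½√(k/m) = 0.5·√(6828.2/0.5388) = 0.5·√(12673) = 56.287 Hz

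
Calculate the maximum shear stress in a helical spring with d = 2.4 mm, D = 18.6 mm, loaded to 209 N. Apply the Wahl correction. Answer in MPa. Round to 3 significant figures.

Spring index C = D/d = 18.6/2.4 = 7.7500
K_W = (4C−1)/(4C−4) + 0.615/C = 30.000/27.000 + 0.0794 = 1.1905
τ₀ = 8FD/(πd³) = 8·209·18.6/(π·2.4³) = 31099.2/43.429 = 716.09 MPa
τ_max = K·τ₀ = 1.1905 × 716.09 = 852.48 MPa

852 MPa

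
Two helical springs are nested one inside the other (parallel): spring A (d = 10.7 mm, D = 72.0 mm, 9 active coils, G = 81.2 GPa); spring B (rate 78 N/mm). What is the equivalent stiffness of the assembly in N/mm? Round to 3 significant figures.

k_A = Gd⁴/(8D³N_a) = (81.2×10³)(10.7⁴)/(8·72.0³·9) = 39.606 N/mm
Parallel: k_eq = 39.606 + 78 = 117.61 N/mm

118 N/mm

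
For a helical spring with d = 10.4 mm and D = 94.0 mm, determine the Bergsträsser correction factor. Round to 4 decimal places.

1.1508

C = D/d = 94.0/10.4 = 9.0385
K_B = (4C+2)/(4C−3) = 38.154/33.154 = 1.1508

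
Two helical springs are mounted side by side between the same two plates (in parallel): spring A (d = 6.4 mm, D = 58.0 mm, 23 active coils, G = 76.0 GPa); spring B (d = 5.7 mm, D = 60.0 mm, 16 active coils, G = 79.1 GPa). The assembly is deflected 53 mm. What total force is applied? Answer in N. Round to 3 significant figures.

k_A = Gd⁴/(8D³N_a) = (76.0×10³)(6.4⁴)/(8·58.0³·23) = 3.5517 N/mm
k_B = Gd⁴/(8D³N_a) = (79.1×10³)(5.7⁴)/(8·60.0³·16) = 3.02 N/mm
Parallel: k_eq = 3.5517 + 3.02 = 6.5717 N/mm
F = k_eq·δ = 6.5717·53 = 348.3 N

348 N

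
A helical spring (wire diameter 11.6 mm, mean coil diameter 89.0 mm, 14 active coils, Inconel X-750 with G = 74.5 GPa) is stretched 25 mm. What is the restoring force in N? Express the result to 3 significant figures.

k = Gd⁴/(8D³N_a) = (74.5×10³)(11.6⁴)/(8·89.0³·14) = 17.084 N/mm
F = k·δ = 17.084 × 25 = 427.11 N

427 N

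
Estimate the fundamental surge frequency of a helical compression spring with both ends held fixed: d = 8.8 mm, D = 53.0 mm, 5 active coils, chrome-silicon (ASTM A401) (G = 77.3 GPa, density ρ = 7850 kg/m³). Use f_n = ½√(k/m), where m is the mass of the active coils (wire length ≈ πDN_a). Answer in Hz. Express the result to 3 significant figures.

k = Gd⁴/(8D³N_a) = (77.3×10³)(8.8⁴)/(8·53.0³·5) = 77.844 N/mm = 77844 N/m
Wire length L = πDN_a = π·53.0·5 = 832.52 mm
m = ρ·(πd²/4)·L = 7850 × 60.821×10⁻⁶ m² × 0.83252 m = 0.39748 kg
f_n = ½√(k/m) = 0.5·√(77844/0.39748) = 0.5·√(1.9584e+05) = 221.27 Hz

221 Hz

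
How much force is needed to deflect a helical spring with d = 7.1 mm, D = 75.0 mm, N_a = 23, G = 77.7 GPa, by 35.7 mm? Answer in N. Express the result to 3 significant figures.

90.8 N

k = Gd⁴/(8D³N_a) = (77.7×10³)(7.1⁴)/(8·75.0³·23) = 2.5436 N/mm
F = k·δ = 2.5436 × 35.7 = 90.807 N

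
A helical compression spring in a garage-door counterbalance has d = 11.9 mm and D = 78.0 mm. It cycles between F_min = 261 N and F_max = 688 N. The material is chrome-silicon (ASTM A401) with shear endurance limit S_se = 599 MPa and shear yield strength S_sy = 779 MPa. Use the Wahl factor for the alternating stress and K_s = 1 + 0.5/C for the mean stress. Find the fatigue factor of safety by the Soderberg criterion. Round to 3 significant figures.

C = D/d = 78.0/11.9 = 6.5546; K_W = (4C−1)/(4C−4)+0.615/C = 1.2288; K_s = 1+0.5/C = 1.0763
F_a = (F_max−F_min)/2 = 213.5 N; F_m = (F_max+F_min)/2 = 474.5 N
τ_a = K_W·8F_aD/(πd³) = 1.2288 × 25.165 = 30.924 MPa
τ_m = K_s·8F_mD/(πd³) = 1.0763 × 55.928 = 60.194 MPa
Soderberg: 1/n_f = τ_a/S_se + τ_m/S_sy = 30.924/599 + 60.194/779 = 0.05163 + 0.07727 = 0.1289
n_f = 1/0.1289 = 7.758

7.76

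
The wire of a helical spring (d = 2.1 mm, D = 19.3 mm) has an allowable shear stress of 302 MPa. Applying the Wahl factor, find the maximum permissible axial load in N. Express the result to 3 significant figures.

49.1 N

C = D/d = 19.3/2.1 = 9.1905
K_W = (4C−1)/(4C−4) + 0.615/C = 35.762/32.762 + 0.0669 = 1.1585
τ_max = K·8FD/(πd³) → F_max = τ_allow·πd³/(8DK)
F_max = 302·π·2.1³/(8·19.3·1.1585) = 8786.5/178.87 = 49.122 N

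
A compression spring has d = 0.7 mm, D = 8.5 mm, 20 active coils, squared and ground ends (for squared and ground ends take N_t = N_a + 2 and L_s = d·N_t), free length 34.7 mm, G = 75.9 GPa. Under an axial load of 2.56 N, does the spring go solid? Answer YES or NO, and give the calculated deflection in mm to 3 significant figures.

NO, δ = 13.8 mm

k = Gd⁴/(8D³N_a) = (75.9×10³)(0.7⁴)/(8·8.5³·20) = 0.18546 N/mm
N_t = 22; L_s = 0.7·22 = 15.4 mm; δ_solid = L₀ − L_s = 34.7 − 15.4 = 19.3 mm
δ = F/k = 2.56/0.18546 = 13.803 mm
δ < δ_solid → spring does not go solid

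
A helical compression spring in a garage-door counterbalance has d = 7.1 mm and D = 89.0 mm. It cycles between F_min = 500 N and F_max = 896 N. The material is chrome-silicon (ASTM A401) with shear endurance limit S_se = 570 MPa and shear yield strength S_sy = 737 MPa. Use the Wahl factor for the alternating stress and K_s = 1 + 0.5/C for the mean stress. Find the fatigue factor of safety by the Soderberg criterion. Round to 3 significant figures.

C = D/d = 89.0/7.1 = 12.5352; K_W = (4C−1)/(4C−4)+0.615/C = 1.1141; K_s = 1+0.5/C = 1.0399
F_a = (F_max−F_min)/2 = 198 N; F_m = (F_max+F_min)/2 = 698 N
τ_a = K_W·8F_aD/(πd³) = 1.1141 × 125.38 = 139.68 MPa
τ_m = K_s·8F_mD/(πd³) = 1.0399 × 441.99 = 459.62 MPa
Soderberg: 1/n_f = τ_a/S_se + τ_m/S_sy = 139.68/570 + 459.62/737 = 0.24505 + 0.62363 = 0.86869
n_f = 1/0.86869 = 1.151

1.15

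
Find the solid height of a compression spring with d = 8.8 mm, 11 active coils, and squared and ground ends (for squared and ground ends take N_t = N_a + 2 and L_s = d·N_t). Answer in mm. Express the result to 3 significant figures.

114 mm

squared and ground ends: N_t = N_a + 2 = 11 + 2 = 13
L_s = d·N_t = 8.8 × 13 = 114.4 mm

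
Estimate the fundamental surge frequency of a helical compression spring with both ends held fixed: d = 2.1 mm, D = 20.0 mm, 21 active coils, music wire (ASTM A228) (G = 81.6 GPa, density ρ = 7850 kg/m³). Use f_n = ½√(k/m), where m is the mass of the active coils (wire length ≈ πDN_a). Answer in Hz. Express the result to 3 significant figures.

k = Gd⁴/(8D³N_a) = (81.6×10³)(2.1⁴)/(8·20.0³·21) = 1.1808 N/mm = 1180.8 N/m
Wire length L = πDN_a = π·20.0·21 = 1319.5 mm
m = ρ·(πd²/4)·L = 7850 × 3.4636×10⁻⁶ m² × 1.3195 m = 0.035875 kg
f_n = ½√(k/m) = 0.5·√(1180.8/0.035875) = 0.5·√(32913) = 90.71 Hz

90.7 Hz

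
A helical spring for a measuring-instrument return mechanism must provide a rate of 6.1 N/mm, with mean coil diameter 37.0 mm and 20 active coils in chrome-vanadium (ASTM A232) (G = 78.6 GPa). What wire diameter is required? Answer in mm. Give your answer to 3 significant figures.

5.01 mm

d = (8D³N_a·k / G)^(1/4) = (8·37.0³·20·6.1 / (78.6×10³))^0.25
  = (628.97)^0.25 = 5.0079 mm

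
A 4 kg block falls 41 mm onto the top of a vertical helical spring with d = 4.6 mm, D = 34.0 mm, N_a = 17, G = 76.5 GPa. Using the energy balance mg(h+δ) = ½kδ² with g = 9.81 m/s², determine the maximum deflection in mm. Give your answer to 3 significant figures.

k = Gd⁴/(8D³N_a) = (76.5×10³)(4.6⁴)/(8·34.0³·17) = 6.4079 N/mm
W = mg = 4 × 9.81 = 39.24 N
½kδ² − Wδ − Wh = 0 → δ = (W + √(W² + 2kWh))/k
δ = (39.24 + √(1539.8 + 20618.6))/6.4079 = (39.24 + 148.86)/6.4079 = 29.354 mm

29.4 mm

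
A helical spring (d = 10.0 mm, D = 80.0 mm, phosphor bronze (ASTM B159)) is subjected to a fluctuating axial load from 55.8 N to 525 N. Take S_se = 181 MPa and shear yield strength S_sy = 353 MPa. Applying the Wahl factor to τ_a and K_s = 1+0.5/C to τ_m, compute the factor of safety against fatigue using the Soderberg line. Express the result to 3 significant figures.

C = D/d = 80.0/10.0 = 8.0000; K_W = (4C−1)/(4C−4)+0.615/C = 1.1840; K_s = 1+0.5/C = 1.0625
F_a = (F_max−F_min)/2 = 234.6 N; F_m = (F_max+F_min)/2 = 290.4 N
τ_a = K_W·8F_aD/(πd³) = 1.1840 × 47.792 = 56.587 MPa
τ_m = K_s·8F_mD/(πd³) = 1.0625 × 59.16 = 62.857 MPa
Soderberg: 1/n_f = τ_a/S_se + τ_m/S_sy = 56.587/181 + 62.857/353 = 0.31264 + 0.17807 = 0.4907
n_f = 1/0.4907 = 2.038

2.04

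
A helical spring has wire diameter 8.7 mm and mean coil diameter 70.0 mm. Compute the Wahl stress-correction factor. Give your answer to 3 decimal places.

C = D/d = 70.0/8.7 = 8.0460
K_W = (4C−1)/(4C−4) + 0.615/C = 31.184/28.184 + 0.0764 = 1.1829

1.183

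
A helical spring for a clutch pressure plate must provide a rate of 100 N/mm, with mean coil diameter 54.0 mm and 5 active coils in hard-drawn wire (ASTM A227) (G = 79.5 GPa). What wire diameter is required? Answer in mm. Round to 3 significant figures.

d = (8D³N_a·k / G)^(1/4) = (8·54.0³·5·100 / (79.5×10³))^0.25
  = (7922.7)^0.25 = 9.4345 mm

9.43 mm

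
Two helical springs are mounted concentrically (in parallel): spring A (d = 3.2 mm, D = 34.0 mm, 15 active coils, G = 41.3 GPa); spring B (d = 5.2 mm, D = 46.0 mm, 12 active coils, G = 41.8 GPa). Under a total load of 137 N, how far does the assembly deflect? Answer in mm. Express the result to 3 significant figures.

k_A = Gd⁴/(8D³N_a) = (41.3×10³)(3.2⁴)/(8·34.0³·15) = 0.91819 N/mm
k_B = Gd⁴/(8D³N_a) = (41.8×10³)(5.2⁴)/(8·46.0³·12) = 3.2707 N/mm
Parallel: k_eq = 0.91819 + 3.2707 = 4.1889 N/mm
δ = F/k_eq = 137/4.1889 = 32.705 mm

32.7 mm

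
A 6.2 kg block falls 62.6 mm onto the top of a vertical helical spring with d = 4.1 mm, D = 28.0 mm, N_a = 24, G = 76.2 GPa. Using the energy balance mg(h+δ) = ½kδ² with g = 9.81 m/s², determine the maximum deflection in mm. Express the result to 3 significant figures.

k = Gd⁴/(8D³N_a) = (76.2×10³)(4.1⁴)/(8·28.0³·24) = 5.1088 N/mm
W = mg = 6.2 × 9.81 = 60.822 N
½kδ² − Wδ − Wh = 0 → δ = (W + √(W² + 2kWh))/k
δ = (60.822 + √(3699.3 + 38902.7))/5.1088 = (60.822 + 206.4)/5.1088 = 52.307 mm

52.3 mm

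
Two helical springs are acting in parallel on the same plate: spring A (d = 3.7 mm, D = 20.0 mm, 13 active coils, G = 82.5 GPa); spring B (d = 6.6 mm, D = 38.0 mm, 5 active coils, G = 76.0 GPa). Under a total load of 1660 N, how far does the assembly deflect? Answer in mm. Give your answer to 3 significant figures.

19.7 mm

k_A = Gd⁴/(8D³N_a) = (82.5×10³)(3.7⁴)/(8·20.0³·13) = 18.584 N/mm
k_B = Gd⁴/(8D³N_a) = (76.0×10³)(6.6⁴)/(8·38.0³·5) = 65.702 N/mm
Parallel: k_eq = 18.584 + 65.702 = 84.286 N/mm
δ = F/k_eq = 1660/84.286 = 19.695 mm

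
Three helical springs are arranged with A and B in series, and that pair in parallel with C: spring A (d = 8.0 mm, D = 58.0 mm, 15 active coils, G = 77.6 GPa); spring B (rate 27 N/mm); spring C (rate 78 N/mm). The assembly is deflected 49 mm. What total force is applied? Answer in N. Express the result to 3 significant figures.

k_A = Gd⁴/(8D³N_a) = (77.6×10³)(8.0⁴)/(8·58.0³·15) = 13.576 N/mm
Springs A,B series: k_AB = 1/(1/13.576+1/27) = 9.0335 N/mm; parallel with C: k_eq = 9.0335+78 = 87.034 N/mm
F = k_eq·δ = 87.034·49 = 4264.6 N

4260 N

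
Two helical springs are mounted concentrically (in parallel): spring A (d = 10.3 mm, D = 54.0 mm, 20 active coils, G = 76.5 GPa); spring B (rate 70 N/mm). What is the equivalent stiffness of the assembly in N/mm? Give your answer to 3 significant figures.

104 N/mm

k_A = Gd⁴/(8D³N_a) = (76.5×10³)(10.3⁴)/(8·54.0³·20) = 34.175 N/mm
Parallel: k_eq = 34.175 + 70 = 104.18 N/mm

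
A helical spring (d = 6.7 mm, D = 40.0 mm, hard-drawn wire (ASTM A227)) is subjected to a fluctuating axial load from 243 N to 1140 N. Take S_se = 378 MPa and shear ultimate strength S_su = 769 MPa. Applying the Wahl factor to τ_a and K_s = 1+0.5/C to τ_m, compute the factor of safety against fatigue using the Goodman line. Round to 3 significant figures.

1.20

C = D/d = 40.0/6.7 = 5.9701; K_W = (4C−1)/(4C−4)+0.615/C = 1.2539; K_s = 1+0.5/C = 1.0837
F_a = (F_max−F_min)/2 = 448.5 N; F_m = (F_max+F_min)/2 = 691.5 N
τ_a = K_W·8F_aD/(πd³) = 1.2539 × 151.89 = 190.46 MPa
τ_m = K_s·8F_mD/(πd³) = 1.0837 × 234.19 = 253.8 MPa
Goodman: 1/n_f = τ_a/S_se + τ_m/S_su = 190.46/378 + 253.8/769 = 0.50386 + 0.33004 = 0.83391
n_f = 1/0.83391 = 1.199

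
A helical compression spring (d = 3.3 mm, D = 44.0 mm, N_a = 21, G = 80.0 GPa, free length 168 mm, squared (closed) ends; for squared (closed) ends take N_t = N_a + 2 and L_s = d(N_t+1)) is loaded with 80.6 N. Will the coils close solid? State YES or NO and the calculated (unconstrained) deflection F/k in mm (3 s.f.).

k = Gd⁴/(8D³N_a) = (80.0×10³)(3.3⁴)/(8·44.0³·21) = 0.66295 N/mm
N_t = 23; L_s = 3.3·24 = 79.2 mm; δ_solid = L₀ − L_s = 168 − 79.2 = 88.8 mm
δ = F/k = 80.6/0.66295 = 121.58 mm
δ ≥ δ_solid → spring goes solid

YES, δ = 122 mm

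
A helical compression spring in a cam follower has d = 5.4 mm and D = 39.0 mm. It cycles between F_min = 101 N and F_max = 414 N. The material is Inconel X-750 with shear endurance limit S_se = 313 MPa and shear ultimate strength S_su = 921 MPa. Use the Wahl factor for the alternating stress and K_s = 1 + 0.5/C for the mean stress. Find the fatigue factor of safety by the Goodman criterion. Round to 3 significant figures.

1.76

C = D/d = 39.0/5.4 = 7.2222; K_W = (4C−1)/(4C−4)+0.615/C = 1.2057; K_s = 1+0.5/C = 1.0692
F_a = (F_max−F_min)/2 = 156.5 N; F_m = (F_max+F_min)/2 = 257.5 N
τ_a = K_W·8F_aD/(πd³) = 1.2057 × 98.705 = 119.01 MPa
τ_m = K_s·8F_mD/(πd³) = 1.0692 × 162.41 = 173.65 MPa
Goodman: 1/n_f = τ_a/S_se + τ_m/S_su = 119.01/313 + 173.65/921 = 0.38021 + 0.18854 = 0.56876
n_f = 1/0.56876 = 1.758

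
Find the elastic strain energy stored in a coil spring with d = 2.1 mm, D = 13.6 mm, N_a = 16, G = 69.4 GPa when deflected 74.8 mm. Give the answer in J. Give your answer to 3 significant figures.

11.7 J

k = Gd⁴/(8D³N_a) = (69.4×10³)(2.1⁴)/(8·13.6³·16) = 4.1919 N/mm
U = ½kδ² = 0.5 × 4.1919 × 74.8² = 11727 N·mm = 11.727 J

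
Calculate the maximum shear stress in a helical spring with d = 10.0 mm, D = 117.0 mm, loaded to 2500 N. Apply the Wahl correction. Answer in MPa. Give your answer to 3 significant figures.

836 MPa

Spring index C = D/d = 117.0/10.0 = 11.7000
K_W = (4C−1)/(4C−4) + 0.615/C = 45.800/42.800 + 0.0526 = 1.1227
τ₀ = 8FD/(πd³) = 8·2500·117.0/(π·10.0³) = 2.34e+06/3141.6 = 744.85 MPa
τ_max = K·τ₀ = 1.1227 × 744.85 = 836.21 MPa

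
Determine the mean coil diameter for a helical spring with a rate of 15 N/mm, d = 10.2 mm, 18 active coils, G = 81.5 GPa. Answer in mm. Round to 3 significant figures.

D = (Gd⁴/(8N_a·k))^(1/3) = (81.5×10³·10.2⁴/(8·18·15))^(1/3)
  = (408418)^(1/3) = 74.1939 mm

74.2 mm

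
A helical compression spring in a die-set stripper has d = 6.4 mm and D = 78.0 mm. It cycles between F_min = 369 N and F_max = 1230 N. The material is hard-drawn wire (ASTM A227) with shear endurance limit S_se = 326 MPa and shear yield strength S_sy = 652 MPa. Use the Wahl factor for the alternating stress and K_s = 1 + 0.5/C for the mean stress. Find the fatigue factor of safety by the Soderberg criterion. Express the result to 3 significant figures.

0.480

C = D/d = 78.0/6.4 = 12.1875; K_W = (4C−1)/(4C−4)+0.615/C = 1.1175; K_s = 1+0.5/C = 1.0410
F_a = (F_max−F_min)/2 = 430.5 N; F_m = (F_max+F_min)/2 = 799.5 N
τ_a = K_W·8F_aD/(πd³) = 1.1175 × 326.19 = 364.52 MPa
τ_m = K_s·8F_mD/(πd³) = 1.0410 × 605.78 = 630.63 MPa
Soderberg: 1/n_f = τ_a/S_se + τ_m/S_sy = 364.52/326 + 630.63/652 = 1.11815 + 0.96722 = 2.0854
n_f = 1/2.0854 = 0.4795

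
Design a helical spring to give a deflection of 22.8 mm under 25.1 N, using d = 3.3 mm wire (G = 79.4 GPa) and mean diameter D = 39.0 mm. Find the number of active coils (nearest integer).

18

Required rate k = F/δ = 25.1/22.8 = 1.1009 N/mm
N_a = Gd⁴/(8D³k) = (79.4×10³ × 3.3⁴)/(8 × 39.0³ × 1.1009)
    = 9.41621e+06 / 522423 = 18.02 → 18 coils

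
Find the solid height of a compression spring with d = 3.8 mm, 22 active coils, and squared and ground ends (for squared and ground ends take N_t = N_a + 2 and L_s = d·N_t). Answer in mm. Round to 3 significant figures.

squared and ground ends: N_t = N_a + 2 = 22 + 2 = 24
L_s = d·N_t = 3.8 × 24 = 91.2 mm

91.2 mm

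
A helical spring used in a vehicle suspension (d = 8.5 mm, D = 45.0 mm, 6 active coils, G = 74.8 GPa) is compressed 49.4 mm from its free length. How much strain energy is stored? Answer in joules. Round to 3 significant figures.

k = Gd⁴/(8D³N_a) = (74.8×10³)(8.5⁴)/(8·45.0³·6) = 89.269 N/mm
U = ½kδ² = 0.5 × 89.269 × 49.4² = 1.0892e+05 N·mm = 108.92 J

109 J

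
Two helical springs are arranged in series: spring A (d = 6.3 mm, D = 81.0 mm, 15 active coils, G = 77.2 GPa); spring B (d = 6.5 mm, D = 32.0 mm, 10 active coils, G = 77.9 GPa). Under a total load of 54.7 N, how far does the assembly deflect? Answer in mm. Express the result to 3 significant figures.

k_A = Gd⁴/(8D³N_a) = (77.2×10³)(6.3⁴)/(8·81.0³·15) = 1.907 N/mm
k_B = Gd⁴/(8D³N_a) = (77.9×10³)(6.5⁴)/(8·32.0³·10) = 53.046 N/mm
Series: 1/k_eq = 1/1.907 + 1/53.046 = 0.54324; k_eq = 1.8408 N/mm
δ = F/k_eq = 54.7/1.8408 = 29.715 mm

29.7 mm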